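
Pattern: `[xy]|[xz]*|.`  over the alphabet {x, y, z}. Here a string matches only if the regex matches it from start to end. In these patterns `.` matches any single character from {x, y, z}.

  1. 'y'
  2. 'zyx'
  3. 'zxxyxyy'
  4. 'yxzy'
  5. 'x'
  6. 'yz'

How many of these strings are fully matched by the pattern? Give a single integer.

1 → match
2 → no match
3 → no match
4 → no match
5 → match
6 → no match
Total matched: 2

2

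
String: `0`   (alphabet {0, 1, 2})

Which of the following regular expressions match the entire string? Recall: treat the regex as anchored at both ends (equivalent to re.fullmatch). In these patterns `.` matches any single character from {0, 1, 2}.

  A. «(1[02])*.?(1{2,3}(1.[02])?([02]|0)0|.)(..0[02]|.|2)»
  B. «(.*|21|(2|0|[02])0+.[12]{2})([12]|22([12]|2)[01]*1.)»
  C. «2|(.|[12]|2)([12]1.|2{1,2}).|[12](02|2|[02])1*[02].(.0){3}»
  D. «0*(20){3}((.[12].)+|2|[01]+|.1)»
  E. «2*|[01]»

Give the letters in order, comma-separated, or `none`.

A → no match
B → no match
C → no match
D → no match
E → match

E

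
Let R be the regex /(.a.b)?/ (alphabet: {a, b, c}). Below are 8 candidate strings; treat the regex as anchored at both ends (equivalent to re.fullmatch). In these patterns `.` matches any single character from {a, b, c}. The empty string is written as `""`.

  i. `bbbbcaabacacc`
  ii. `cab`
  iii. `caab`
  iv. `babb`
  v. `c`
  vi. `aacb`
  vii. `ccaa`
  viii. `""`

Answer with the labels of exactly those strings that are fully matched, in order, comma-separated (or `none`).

iii, iv, vi, viii

i → no match
ii → no match
iii → match
iv → match
v → no match
vi → match
vii → no match
viii → match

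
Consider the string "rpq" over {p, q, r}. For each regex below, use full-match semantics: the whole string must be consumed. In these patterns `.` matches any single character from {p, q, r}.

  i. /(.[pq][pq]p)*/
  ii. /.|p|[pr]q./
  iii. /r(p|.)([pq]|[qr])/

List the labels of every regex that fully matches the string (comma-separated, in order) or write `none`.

i → no match
ii → no match
iii → match

iii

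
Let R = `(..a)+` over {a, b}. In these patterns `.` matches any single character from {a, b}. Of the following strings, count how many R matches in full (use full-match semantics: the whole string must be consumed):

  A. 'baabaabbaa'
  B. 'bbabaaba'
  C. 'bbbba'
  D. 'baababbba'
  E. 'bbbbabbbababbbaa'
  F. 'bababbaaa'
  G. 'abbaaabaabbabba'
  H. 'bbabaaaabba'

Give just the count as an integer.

A. 'baabaabbaa' → no match
B. 'bbabaaba' → no match
C. 'bbbba' → no match
D. 'baababbba' → no match
E → no match
F. 'bababbaaa' → no match
G → no match
H. 'bbabaaaabba' → no match
Total matched: 0

0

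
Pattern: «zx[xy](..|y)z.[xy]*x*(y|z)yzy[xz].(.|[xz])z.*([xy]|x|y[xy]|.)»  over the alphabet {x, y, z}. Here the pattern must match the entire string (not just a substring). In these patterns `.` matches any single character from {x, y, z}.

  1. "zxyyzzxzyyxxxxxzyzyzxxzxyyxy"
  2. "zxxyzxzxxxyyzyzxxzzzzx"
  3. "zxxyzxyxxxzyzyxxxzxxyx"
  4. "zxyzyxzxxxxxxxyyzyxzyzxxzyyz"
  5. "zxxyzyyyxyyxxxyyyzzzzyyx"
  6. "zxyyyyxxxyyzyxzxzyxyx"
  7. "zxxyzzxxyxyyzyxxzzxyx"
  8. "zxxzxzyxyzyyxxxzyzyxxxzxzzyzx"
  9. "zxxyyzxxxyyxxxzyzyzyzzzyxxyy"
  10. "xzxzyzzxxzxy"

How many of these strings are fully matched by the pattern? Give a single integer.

1 → no match
2 → no match
3 → match
4 → no match
5 → no match
6 → no match
7 → match
8 → no match
9 → match
10 → no match — must start with "zx"
Total matched: 3

3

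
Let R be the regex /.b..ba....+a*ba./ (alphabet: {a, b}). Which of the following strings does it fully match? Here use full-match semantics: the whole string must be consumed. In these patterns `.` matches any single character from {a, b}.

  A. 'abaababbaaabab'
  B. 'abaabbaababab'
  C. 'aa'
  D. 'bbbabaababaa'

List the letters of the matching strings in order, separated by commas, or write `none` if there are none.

A

A → match
B → no match
C. 'aa' → no match
D. 'bbbabaababaa' → no match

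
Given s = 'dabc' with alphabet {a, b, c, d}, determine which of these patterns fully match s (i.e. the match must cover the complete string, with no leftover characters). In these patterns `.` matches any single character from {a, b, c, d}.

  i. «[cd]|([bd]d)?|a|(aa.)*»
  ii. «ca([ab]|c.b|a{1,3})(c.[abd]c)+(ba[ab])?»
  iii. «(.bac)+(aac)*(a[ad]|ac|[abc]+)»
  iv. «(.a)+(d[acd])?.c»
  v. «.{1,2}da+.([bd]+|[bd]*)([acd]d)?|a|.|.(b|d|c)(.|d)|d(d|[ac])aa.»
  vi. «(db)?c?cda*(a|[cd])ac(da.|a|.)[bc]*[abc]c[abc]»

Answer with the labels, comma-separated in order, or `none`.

i → no match
ii → no match — must start with 'ca'
iii → no match
iv → match
v → no match
vi → no match

iv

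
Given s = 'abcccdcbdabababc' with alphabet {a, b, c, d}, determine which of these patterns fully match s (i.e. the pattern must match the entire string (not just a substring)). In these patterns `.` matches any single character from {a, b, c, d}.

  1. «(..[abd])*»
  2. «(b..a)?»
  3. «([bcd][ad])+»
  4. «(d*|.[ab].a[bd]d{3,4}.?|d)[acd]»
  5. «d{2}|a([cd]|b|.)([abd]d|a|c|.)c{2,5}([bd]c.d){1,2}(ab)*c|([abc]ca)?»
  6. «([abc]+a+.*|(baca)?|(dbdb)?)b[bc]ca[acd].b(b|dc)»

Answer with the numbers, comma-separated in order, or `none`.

5

1 → no match
2 → no match
3 → no match
4 → no match
5 → match
6 → no match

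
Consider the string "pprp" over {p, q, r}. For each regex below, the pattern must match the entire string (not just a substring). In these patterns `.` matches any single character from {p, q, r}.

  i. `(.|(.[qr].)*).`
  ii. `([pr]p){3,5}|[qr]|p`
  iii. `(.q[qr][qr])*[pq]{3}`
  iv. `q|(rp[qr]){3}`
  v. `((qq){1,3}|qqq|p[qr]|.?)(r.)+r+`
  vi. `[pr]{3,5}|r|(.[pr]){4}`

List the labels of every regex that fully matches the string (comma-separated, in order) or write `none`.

i → no match
ii → no match
iii → no match
iv → no match
v → no match — must end with "r"
vi → match

vi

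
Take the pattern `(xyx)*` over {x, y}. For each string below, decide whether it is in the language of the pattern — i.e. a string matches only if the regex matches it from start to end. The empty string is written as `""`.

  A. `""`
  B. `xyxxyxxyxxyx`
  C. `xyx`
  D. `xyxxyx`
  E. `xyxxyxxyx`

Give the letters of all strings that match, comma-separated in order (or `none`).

A, B, C, D, E

A → match
B → match
C → match
D → match
E → match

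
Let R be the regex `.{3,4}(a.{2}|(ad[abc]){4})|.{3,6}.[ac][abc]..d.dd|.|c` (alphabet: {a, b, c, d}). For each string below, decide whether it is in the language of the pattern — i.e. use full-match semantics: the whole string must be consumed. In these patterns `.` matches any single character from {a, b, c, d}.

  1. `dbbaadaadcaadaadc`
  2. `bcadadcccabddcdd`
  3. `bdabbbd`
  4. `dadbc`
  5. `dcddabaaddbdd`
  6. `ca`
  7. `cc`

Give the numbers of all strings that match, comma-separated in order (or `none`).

1 → no match
2 → no match
3 → no match
4 → no match
5 → no match
6 → no match
7 → no match

none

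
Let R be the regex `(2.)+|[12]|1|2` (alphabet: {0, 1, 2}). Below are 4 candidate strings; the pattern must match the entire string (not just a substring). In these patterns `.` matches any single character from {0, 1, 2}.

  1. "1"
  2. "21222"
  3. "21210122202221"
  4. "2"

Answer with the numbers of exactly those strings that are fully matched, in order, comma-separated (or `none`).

1, 4

1 → match
2 → no match
3 → no match
4 → match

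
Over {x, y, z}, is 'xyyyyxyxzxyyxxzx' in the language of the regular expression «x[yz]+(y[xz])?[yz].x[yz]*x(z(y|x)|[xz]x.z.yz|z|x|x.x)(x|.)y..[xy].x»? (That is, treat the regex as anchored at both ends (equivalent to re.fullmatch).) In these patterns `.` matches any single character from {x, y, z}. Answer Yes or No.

Yes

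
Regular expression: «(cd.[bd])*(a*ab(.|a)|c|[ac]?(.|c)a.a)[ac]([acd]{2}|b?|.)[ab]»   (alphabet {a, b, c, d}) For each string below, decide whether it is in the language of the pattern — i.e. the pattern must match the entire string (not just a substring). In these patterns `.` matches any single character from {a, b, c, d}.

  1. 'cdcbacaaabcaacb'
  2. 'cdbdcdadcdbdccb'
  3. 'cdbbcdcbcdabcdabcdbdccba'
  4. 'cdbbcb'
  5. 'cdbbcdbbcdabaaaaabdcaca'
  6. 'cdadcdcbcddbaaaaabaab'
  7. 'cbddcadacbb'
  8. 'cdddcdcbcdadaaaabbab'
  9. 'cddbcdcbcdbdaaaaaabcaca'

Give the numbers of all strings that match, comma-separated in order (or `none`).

1 → no match
2 → match
3 → match
4 → no match
5 → match
6 → match
7 → no match
8 → match
9 → match

2, 3, 5, 6, 8, 9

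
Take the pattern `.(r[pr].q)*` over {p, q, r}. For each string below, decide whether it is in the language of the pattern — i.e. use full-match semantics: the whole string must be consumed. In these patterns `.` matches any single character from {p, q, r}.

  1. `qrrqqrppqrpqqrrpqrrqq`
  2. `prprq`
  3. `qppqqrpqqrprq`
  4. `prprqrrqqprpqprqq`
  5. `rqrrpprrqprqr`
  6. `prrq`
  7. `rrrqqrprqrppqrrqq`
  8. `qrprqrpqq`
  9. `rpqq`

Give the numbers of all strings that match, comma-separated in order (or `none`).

1 → match
2 → match
3 → no match
4 → no match
5 → no match
6 → no match
7 → match
8 → match
9 → no match

1, 2, 7, 8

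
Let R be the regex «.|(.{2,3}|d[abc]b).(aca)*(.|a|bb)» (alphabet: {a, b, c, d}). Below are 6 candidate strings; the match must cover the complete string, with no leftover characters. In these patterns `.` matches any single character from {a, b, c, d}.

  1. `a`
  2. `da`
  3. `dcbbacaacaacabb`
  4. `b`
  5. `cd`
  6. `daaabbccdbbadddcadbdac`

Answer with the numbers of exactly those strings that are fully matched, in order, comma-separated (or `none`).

1. `a` → match
2. `da` → no match
3 → match
4. `b` → match
5. `cd` → no match
6 → no match

1, 3, 4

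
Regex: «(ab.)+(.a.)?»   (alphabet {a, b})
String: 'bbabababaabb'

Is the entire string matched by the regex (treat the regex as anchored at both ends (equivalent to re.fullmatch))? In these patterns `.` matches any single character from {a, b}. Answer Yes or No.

No

Every match must start with 'ab', but 'bbabababaabb' does not.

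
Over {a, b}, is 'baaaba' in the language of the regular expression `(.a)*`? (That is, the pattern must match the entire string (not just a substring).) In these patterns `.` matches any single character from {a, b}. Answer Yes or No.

Yes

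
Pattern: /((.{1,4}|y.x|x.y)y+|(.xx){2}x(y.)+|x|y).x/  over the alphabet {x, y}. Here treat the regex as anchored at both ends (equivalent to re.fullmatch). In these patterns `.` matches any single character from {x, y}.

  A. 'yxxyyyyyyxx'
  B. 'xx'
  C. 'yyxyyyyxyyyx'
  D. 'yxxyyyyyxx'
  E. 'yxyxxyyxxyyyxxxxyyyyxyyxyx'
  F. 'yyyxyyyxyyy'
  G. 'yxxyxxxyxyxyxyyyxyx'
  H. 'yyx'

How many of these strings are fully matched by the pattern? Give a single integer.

A → match
B → no match
C → no match
D → match
E → no match
F → no match — must end with 'x'
G → match
H → match
Total matched: 4

4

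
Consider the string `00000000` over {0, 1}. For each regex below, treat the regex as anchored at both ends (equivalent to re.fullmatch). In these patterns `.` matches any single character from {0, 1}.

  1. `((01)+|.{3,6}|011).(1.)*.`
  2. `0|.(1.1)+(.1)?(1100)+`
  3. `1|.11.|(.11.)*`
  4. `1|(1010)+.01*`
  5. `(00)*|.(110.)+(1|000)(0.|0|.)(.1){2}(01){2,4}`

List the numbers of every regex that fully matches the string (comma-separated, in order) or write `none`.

1, 5

1 → match
2 → no match
3 → no match
4 → no match
5 → match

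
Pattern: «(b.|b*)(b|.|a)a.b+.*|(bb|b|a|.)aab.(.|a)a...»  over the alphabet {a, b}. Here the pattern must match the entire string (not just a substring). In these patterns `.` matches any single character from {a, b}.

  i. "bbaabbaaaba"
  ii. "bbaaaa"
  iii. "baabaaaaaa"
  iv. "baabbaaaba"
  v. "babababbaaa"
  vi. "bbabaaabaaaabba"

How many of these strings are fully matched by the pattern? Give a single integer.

i → match
ii → no match
iii → match
iv → match
v → no match
vi → no match
Total matched: 3

3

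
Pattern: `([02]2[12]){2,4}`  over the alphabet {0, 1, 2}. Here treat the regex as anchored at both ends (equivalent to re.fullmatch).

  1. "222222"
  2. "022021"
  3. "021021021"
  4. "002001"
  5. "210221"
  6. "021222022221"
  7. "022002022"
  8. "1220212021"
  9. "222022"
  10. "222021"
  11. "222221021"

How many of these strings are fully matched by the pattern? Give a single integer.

7

1. "222222" → match
2. "022021" → match
3. "021021021" → match
4. "002001" → no match
5. "210221" → no match
6. "021222022221" → match
7. "022002022" → no match
8. "1220212021" → no match
9. "222022" → match
10. "222021" → match
11. "222221021" → match
Total matched: 7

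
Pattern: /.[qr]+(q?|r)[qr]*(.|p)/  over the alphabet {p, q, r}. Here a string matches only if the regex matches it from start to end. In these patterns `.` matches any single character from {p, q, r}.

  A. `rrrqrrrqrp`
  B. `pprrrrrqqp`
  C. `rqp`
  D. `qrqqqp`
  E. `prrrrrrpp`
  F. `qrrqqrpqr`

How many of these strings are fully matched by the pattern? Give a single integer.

A → match
B → no match
C → match
D → match
E → no match
F → no match
Total matched: 3

3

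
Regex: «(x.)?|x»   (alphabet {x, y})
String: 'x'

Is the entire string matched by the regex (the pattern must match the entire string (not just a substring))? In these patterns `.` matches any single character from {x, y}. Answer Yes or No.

Yes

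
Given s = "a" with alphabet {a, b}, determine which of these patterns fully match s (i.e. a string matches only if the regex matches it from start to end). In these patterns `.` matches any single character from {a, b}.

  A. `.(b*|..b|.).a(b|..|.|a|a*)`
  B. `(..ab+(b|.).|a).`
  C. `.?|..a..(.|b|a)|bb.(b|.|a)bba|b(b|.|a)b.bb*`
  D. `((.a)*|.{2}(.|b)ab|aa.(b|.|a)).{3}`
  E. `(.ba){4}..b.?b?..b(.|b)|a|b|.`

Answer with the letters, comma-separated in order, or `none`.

C, E

A → no match
B → no match
C → match
D → no match
E → match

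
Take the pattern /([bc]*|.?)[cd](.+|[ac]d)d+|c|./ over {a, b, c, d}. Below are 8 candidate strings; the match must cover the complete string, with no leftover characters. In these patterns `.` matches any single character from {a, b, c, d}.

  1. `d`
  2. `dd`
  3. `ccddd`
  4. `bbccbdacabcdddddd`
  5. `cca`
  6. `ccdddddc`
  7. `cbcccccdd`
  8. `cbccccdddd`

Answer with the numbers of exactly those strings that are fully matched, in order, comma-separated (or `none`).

1, 3, 4, 7, 8

1. `d` → match
2. `dd` → no match
3. `ccddd` → match
4 → match
5. `cca` → no match
6. `ccdddddc` → no match
7. `cbcccccdd` → match
8. `cbccccdddd` → match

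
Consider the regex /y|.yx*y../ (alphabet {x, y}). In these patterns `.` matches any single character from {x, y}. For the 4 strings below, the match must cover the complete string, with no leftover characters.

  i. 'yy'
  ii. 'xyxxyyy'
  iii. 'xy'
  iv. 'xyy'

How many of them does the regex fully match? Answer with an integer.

i → no match
ii → match
iii → no match
iv → no match
Total matched: 1

1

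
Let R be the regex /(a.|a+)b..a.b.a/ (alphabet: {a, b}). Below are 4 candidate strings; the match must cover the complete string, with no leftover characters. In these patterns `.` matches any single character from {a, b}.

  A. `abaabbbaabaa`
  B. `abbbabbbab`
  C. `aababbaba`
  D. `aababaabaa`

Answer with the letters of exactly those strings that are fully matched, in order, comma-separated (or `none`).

A. `abaabbbaabaa` → no match
B. `abbbabbbab` → no match — must end with `a`
C. `aababbaba` → no match
D. `aababaabaa` → match

D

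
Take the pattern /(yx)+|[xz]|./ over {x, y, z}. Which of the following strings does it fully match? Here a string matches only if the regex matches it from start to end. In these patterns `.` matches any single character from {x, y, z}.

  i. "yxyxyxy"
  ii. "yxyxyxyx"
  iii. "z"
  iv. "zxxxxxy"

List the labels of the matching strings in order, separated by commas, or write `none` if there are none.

ii, iii

i. "yxyxyxy" → no match
ii. "yxyxyxyx" → match
iii. "z" → match
iv. "zxxxxxy" → no match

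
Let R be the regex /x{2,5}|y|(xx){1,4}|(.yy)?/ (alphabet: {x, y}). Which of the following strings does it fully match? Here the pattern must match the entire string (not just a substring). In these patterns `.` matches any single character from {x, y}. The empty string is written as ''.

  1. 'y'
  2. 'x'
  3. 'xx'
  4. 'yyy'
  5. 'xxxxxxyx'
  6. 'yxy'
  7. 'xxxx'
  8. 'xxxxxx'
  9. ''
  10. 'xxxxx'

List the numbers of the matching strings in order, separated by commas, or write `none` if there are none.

1, 3, 4, 7, 8, 9, 10

1 → match
2 → no match
3 → match
4 → match
5 → no match
6 → no match
7 → match
8 → match
9 → match
10 → match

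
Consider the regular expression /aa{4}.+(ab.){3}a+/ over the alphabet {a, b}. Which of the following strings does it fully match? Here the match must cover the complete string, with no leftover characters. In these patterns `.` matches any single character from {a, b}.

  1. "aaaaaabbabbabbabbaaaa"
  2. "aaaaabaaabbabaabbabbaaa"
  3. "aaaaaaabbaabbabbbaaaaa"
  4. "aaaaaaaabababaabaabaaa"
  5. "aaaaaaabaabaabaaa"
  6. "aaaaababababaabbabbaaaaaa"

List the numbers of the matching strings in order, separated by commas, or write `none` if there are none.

1, 2, 4, 5, 6

1 → match
2 → match
3 → no match
4 → match
5 → match
6 → match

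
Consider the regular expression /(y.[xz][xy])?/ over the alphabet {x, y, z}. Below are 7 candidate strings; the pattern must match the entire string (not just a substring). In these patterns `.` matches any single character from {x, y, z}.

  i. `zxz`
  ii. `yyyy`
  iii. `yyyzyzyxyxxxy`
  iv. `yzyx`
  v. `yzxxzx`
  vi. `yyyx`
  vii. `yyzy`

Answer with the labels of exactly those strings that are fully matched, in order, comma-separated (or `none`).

vii

i → no match
ii → no match
iii → no match
iv → no match
v → no match
vi → no match
vii → match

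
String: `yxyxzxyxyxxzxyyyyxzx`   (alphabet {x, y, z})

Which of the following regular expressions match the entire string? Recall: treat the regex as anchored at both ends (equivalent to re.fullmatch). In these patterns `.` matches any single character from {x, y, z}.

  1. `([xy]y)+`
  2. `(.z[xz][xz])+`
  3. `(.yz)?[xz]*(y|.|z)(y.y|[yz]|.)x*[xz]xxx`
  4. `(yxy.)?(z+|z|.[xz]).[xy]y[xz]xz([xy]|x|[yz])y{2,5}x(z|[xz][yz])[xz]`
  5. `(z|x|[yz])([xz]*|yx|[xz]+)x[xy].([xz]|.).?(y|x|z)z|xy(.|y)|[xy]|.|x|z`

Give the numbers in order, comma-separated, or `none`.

1 → no match — must end with `y`
2 → no match
3 → no match — must end with `xxx`
4 → match
5 → no match

4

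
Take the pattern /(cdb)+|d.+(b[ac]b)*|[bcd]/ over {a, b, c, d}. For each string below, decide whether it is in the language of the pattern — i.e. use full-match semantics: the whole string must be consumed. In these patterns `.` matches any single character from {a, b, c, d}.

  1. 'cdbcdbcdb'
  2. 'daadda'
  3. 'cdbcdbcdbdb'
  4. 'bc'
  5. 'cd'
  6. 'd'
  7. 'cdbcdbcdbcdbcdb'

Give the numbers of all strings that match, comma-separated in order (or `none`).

1, 2, 6, 7

1. 'cdbcdbcdb' → match
2. 'daadda' → match
3. 'cdbcdbcdbdb' → no match
4. 'bc' → no match
5. 'cd' → no match
6. 'd' → match
7 → match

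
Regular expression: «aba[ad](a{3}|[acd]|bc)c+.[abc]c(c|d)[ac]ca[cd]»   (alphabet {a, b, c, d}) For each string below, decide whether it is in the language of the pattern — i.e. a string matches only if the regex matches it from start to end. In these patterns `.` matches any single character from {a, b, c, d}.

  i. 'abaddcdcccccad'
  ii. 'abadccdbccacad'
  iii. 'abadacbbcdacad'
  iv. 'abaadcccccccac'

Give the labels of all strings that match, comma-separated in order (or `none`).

i → match
ii → match
iii → match
iv → match

i, ii, iii, iv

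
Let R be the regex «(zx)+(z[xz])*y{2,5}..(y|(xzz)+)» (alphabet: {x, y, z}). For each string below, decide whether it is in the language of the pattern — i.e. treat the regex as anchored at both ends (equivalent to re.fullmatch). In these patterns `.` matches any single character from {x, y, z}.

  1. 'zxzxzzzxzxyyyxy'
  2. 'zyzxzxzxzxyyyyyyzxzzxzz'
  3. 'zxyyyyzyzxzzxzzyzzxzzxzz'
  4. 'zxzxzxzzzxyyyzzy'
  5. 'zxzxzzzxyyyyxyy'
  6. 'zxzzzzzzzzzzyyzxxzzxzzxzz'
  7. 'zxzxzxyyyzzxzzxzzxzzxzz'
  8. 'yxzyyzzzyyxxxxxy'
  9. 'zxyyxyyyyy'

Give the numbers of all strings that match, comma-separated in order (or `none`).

1 → match
2 → no match — must start with 'zx'
3 → no match
4 → match
5 → match
6 → match
7 → match
8 → no match — must start with 'zx'
9 → no match

1, 4, 5, 6, 7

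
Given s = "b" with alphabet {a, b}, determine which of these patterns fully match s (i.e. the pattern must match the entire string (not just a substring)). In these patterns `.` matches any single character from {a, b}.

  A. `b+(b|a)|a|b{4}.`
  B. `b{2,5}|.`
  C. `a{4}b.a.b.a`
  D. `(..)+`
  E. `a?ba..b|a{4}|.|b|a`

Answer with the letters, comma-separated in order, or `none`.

B, E

A → no match
B → match
C → no match — must start with "a"
D → no match
E → match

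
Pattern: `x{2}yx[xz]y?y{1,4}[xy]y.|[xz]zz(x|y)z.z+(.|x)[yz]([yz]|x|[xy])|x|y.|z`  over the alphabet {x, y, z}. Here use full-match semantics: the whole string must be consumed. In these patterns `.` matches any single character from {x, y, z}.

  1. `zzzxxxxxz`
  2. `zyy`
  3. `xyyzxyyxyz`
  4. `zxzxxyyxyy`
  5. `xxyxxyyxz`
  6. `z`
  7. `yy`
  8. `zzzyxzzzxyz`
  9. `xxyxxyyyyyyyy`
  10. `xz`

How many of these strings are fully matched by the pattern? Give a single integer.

3

1 → no match
2 → no match
3 → no match
4 → no match
5 → no match
6 → match
7 → match
8 → no match
9 → match
10 → no match
Total matched: 3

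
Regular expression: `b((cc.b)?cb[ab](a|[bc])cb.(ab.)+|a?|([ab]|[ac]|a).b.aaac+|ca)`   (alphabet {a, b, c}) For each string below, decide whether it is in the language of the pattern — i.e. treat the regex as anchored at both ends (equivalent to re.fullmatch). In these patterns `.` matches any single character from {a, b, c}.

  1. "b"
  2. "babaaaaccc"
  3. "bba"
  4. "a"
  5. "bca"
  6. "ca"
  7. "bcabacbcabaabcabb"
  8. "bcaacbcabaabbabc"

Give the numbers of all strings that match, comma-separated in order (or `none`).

1, 5

1 → match
2 → no match
3 → no match
4 → no match — must start with "b"
5 → match
6 → no match — must start with "b"
7 → no match
8 → no match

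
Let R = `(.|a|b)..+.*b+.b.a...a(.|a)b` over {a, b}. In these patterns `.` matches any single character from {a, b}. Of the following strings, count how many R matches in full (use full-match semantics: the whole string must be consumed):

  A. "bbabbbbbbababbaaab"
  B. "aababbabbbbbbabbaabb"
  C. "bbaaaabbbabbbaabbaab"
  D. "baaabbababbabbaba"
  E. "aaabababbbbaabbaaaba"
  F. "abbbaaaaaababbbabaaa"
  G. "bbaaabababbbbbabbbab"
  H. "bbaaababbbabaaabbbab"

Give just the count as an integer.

1

A → no match
B → match
C → no match
D → no match — must end with "b"
E → no match — must end with "b"
F → no match — must end with "b"
G → no match
H → no match
Total matched: 1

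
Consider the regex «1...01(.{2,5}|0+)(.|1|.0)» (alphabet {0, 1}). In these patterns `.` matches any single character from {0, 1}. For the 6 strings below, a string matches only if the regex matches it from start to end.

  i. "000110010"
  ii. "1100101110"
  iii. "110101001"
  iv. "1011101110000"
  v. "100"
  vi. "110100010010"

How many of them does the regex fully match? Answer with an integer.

1

i → no match — must start with "1"
ii → no match
iii → match
iv → no match
v → no match
vi → no match
Total matched: 1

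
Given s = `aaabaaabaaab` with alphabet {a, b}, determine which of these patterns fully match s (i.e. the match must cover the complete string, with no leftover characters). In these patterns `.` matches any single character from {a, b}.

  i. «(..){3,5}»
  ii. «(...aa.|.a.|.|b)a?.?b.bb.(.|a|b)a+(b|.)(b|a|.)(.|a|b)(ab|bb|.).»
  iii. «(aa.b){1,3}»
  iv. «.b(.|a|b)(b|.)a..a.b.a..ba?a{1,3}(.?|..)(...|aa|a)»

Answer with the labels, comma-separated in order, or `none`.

i → no match
ii → no match
iii → match
iv → no match

iii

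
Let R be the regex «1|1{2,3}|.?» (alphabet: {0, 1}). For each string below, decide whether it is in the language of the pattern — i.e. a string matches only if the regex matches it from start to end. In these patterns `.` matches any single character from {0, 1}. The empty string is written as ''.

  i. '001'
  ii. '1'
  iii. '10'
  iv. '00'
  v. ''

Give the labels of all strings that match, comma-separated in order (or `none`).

i. '001' → no match
ii. '1' → match
iii. '10' → no match
iv. '00' → no match
v. '' → match

ii, v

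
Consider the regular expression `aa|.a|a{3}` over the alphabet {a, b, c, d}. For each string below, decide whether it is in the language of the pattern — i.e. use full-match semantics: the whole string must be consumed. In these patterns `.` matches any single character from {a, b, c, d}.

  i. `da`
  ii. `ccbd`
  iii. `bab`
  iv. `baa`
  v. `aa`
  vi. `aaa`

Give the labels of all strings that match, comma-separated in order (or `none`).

i, v, vi

i → match
ii → no match
iii → no match
iv → no match
v → match
vi → match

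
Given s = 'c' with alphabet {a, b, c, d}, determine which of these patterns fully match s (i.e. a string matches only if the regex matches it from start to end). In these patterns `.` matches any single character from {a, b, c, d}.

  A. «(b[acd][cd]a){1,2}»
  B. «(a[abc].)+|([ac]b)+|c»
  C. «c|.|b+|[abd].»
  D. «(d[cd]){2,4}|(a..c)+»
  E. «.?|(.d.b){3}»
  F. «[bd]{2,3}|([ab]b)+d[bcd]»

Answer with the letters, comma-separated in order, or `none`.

A → no match — must start with 'b'
B → match
C → match
D → no match
E → match
F → no match

B, C, E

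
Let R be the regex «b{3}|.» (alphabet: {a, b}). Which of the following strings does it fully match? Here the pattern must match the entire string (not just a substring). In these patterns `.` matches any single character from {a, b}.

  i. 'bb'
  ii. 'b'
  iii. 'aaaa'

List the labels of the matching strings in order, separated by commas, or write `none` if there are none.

ii

i → no match
ii → match
iii → no match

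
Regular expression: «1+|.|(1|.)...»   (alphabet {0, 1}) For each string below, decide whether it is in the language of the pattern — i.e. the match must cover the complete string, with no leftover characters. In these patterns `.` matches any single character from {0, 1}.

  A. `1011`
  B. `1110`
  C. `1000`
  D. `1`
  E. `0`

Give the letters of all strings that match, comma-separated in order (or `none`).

A. `1011` → match
B. `1110` → match
C. `1000` → match
D. `1` → match
E. `0` → match

A, B, C, D, E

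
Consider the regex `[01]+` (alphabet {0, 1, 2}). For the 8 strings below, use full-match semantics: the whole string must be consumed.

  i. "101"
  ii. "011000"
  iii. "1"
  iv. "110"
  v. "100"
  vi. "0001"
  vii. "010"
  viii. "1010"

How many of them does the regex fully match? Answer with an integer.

i. "101" → match
ii. "011000" → match
iii. "1" → match
iv. "110" → match
v. "100" → match
vi. "0001" → match
vii. "010" → match
viii. "1010" → match
Total matched: 8

8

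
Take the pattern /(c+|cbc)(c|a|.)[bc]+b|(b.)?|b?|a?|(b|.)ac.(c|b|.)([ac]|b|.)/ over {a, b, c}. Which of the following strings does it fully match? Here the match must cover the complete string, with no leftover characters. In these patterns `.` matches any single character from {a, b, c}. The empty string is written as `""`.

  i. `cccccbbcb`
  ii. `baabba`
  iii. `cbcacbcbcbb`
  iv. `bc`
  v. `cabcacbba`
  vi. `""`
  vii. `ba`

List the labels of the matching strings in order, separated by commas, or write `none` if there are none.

i → match
ii → no match
iii → match
iv → match
v → no match
vi → match
vii → match

i, iii, iv, vi, vii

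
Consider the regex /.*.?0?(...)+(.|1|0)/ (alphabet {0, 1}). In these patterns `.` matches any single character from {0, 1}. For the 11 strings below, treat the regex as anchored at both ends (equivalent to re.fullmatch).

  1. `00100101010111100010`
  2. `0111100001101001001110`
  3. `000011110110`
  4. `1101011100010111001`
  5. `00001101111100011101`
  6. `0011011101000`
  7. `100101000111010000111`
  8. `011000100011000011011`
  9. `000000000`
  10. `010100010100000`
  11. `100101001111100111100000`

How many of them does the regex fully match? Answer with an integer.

11

1 → match
2 → match
3 → match
4 → match
5 → match
6 → match
7 → match
8 → match
9 → match
10 → match
11 → match
Total matched: 11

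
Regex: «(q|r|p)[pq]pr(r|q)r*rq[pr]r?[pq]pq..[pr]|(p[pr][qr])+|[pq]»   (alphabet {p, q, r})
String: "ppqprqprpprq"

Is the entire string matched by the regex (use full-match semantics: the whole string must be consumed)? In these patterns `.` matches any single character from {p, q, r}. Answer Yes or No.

No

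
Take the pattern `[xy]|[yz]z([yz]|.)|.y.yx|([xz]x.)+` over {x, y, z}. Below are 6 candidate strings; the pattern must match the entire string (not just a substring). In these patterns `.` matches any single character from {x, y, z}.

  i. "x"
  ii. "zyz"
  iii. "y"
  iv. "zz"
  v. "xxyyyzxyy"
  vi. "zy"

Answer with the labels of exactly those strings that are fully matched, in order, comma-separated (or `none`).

i, iii

i → match
ii → no match
iii → match
iv → no match
v → no match
vi → no match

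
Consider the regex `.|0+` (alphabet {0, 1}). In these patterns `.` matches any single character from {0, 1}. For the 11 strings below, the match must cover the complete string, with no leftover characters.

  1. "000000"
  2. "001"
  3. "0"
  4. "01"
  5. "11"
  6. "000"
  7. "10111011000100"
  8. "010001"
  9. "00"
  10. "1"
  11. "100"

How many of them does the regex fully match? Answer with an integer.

5

1. "000000" → match
2. "001" → no match
3. "0" → match
4. "01" → no match
5. "11" → no match
6. "000" → match
7 → no match
8. "010001" → no match
9. "00" → match
10. "1" → match
11. "100" → no match
Total matched: 5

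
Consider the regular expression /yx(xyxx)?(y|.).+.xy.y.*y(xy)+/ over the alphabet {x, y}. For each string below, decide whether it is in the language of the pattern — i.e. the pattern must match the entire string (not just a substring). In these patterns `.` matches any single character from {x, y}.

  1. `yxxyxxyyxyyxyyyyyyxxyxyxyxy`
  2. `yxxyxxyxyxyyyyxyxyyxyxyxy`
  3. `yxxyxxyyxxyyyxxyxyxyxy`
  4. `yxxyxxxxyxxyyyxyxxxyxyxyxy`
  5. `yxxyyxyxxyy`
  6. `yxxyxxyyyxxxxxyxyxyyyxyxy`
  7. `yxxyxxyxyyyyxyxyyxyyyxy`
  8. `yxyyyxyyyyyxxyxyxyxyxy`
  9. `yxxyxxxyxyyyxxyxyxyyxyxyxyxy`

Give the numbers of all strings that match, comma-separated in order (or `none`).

1 → match
2 → match
3 → match
4 → match
5. `yxxyyxyxxyy` → no match — must end with `xy`
6 → match
7 → match
8 → match
9 → match

1, 2, 3, 4, 6, 7, 8, 9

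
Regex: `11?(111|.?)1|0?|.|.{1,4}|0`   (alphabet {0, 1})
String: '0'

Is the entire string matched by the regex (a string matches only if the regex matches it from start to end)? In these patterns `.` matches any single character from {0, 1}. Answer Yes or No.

Yes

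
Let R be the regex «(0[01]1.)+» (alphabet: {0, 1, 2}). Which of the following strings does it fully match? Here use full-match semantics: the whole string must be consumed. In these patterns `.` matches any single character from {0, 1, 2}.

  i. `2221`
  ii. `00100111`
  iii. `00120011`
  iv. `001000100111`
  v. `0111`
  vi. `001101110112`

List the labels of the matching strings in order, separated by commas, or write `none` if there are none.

ii, iii, iv, v, vi

i → no match — must start with `0`
ii → match
iii → match
iv → match
v → match
vi → match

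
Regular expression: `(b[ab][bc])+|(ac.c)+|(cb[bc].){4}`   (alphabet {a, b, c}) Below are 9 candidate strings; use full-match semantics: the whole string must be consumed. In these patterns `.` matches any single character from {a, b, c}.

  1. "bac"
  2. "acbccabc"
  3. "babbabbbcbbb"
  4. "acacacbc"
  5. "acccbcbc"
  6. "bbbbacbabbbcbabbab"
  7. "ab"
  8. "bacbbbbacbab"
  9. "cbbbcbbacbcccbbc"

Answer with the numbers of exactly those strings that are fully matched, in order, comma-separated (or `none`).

1 → match
2 → no match
3 → match
4 → match
5 → no match
6 → match
7 → no match
8 → match
9 → match

1, 3, 4, 6, 8, 9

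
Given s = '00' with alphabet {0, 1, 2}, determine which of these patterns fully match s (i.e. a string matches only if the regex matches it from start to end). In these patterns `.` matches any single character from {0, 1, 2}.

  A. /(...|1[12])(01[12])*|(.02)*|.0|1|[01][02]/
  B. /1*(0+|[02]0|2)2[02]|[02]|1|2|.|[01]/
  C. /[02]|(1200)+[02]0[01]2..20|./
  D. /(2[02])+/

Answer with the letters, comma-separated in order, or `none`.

A

A → match
B → no match
C → no match
D → no match — must start with '2'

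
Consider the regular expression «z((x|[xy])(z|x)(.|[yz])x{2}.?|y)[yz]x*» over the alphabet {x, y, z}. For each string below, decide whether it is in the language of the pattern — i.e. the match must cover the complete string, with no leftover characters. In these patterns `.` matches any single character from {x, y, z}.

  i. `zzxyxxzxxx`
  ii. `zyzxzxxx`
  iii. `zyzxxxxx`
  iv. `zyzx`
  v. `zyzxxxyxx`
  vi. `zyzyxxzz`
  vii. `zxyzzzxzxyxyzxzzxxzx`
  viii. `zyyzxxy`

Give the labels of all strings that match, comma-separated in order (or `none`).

i → no match
ii → no match
iii → match
iv → match
v → match
vi → match
vii → no match
viii → no match

iii, iv, v, vi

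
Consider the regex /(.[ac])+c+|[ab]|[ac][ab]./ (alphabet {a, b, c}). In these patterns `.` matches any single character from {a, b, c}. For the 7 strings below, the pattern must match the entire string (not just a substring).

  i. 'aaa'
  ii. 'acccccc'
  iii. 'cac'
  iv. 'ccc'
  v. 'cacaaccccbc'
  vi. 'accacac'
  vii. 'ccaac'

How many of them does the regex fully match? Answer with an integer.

6

i → match
ii → match
iii → match
iv → match
v → no match
vi → match
vii → match
Total matched: 6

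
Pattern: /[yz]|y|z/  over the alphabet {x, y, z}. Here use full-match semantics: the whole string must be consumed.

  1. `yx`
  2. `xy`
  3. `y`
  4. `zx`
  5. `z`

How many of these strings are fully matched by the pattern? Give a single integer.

2

1 → no match
2 → no match
3 → match
4 → no match
5 → match
Total matched: 2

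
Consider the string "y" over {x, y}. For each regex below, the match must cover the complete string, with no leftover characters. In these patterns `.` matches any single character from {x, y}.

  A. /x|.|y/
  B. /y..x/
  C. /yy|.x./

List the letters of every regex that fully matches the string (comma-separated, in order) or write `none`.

A → match
B → no match — must end with "x"
C → no match

A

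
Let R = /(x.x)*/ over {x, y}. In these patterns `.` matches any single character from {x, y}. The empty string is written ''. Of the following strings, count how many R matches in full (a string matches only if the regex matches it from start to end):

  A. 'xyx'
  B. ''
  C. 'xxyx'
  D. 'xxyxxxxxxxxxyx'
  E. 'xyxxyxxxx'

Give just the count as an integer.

3

A → match
B → match
C → no match
D → no match
E → match
Total matched: 3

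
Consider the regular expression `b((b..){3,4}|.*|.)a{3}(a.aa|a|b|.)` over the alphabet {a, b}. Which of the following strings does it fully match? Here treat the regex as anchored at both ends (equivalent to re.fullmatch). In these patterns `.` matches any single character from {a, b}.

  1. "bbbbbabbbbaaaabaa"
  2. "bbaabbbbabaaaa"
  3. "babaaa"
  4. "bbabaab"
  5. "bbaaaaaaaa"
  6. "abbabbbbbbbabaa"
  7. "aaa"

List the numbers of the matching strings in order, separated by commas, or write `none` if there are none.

1, 2, 5

1 → match
2 → match
3 → no match
4 → no match
5 → match
6 → no match — must start with "b"
7 → no match — must start with "b"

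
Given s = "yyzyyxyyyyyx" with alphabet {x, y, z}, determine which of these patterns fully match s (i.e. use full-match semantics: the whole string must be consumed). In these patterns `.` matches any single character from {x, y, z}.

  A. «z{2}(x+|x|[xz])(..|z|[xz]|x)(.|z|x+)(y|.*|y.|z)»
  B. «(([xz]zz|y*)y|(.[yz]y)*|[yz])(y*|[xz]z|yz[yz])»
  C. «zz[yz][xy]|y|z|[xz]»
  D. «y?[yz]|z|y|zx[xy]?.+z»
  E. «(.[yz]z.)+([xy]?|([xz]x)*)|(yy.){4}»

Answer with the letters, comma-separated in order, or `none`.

A → no match — must start with "z"
B → no match
C → no match
D → no match
E → match

E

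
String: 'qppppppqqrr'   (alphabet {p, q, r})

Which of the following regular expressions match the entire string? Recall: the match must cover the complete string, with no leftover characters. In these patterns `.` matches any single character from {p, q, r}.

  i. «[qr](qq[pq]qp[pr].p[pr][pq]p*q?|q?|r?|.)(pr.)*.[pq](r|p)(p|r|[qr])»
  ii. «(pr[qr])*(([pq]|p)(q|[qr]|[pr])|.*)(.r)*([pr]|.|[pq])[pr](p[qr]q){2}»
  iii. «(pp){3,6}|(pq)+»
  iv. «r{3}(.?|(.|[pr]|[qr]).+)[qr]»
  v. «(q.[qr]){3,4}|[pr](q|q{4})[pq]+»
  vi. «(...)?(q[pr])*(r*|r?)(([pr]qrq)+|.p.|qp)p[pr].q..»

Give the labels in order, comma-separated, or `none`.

i → no match
ii → no match — must end with 'q'
iii → no match
iv → no match — must start with 'r'
v → no match
vi → match

vi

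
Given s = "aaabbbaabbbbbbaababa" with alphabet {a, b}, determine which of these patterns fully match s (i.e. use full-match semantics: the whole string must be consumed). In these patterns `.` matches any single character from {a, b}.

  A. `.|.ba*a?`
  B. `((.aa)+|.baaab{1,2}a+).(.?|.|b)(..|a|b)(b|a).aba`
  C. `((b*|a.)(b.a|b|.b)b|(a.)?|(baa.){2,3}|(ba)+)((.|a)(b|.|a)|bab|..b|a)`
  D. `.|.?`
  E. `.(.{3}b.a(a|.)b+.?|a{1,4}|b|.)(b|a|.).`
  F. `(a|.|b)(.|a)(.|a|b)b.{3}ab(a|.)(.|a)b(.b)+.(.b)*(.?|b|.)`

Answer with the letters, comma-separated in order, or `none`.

A → no match
B → no match
C → no match
D → no match
E → no match
F → match

F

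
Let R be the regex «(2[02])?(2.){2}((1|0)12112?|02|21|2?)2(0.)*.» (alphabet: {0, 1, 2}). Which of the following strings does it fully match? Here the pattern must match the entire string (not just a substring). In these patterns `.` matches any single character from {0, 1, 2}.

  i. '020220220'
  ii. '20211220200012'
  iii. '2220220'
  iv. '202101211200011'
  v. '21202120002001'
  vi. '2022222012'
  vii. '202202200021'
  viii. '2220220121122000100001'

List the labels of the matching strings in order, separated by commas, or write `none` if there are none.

iii, iv, v, vi, vii, viii

i. '020220220' → no match
ii → no match
iii. '2220220' → match
iv → match
v → match
vi. '2022222012' → match
vii. '202202200021' → match
viii → match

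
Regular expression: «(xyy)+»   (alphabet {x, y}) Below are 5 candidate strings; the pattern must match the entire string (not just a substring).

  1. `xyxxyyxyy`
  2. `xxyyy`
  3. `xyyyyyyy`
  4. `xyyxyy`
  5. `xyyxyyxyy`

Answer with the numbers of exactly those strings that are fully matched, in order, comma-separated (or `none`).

1. `xyxxyyxyy` → no match — must start with `xyy`
2. `xxyyy` → no match — must start with `xyy`
3. `xyyyyyyy` → no match — must end with `xyy`
4. `xyyxyy` → match
5. `xyyxyyxyy` → match

4, 5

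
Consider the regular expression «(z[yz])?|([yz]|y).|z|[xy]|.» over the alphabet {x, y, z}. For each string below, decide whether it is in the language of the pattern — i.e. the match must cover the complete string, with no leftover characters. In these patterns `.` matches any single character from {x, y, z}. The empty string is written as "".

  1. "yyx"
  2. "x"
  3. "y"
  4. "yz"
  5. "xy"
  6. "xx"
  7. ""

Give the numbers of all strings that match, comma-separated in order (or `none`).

1 → no match
2 → match
3 → match
4 → match
5 → no match
6 → no match
7 → match

2, 3, 4, 7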